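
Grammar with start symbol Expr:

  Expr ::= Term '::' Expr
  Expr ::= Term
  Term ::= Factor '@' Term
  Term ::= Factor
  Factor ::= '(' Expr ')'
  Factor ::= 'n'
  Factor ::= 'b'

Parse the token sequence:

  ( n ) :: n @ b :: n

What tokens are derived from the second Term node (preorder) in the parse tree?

[Expr [Term [Factor ( [Expr [Term [Factor n]]] )]] :: [Expr [Term [Factor n] @ [Term [Factor b]]] :: [Expr [Term [Factor n]]]]]

n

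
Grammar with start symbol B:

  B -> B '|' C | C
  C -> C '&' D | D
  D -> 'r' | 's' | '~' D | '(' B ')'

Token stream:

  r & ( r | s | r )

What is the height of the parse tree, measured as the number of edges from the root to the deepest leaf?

[B [C [C [D r]] & [D ( [B [B [B [C [D r]]] | [C [D s]]] | [C [D r]]] )]]]

8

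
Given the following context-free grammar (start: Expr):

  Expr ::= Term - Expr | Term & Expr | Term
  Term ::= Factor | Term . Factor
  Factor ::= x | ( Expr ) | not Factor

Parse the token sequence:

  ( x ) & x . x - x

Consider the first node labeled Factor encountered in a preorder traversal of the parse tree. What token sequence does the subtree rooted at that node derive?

[Expr [Term [Factor ( [Expr [Term [Factor x]]] )]] & [Expr [Term [Term [Factor x]] . [Factor x]] - [Expr [Term [Factor x]]]]]

( x )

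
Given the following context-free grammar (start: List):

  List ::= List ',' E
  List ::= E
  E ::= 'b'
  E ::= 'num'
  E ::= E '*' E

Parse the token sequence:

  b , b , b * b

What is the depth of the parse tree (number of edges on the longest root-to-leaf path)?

4

[List [List [List [E b]] , [E b]] , [E [E b] * [E b]]]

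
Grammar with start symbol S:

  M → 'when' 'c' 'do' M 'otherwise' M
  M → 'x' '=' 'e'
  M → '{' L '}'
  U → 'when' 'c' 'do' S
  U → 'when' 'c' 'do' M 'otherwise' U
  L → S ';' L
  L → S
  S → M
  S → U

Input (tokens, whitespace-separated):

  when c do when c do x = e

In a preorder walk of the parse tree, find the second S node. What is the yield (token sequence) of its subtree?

when c do x = e

[S [U when c do [S [U when c do [S [M x = e]]]]]]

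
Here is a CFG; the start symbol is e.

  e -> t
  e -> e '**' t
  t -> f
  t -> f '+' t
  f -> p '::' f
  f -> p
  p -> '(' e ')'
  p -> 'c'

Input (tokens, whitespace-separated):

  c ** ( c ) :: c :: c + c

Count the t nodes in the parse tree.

4

[e [e [t [f [p c]]]] ** [t [f [p ( [e [t [f [p c]]]] )] :: [f [p c] :: [f [p c]]]] + [t [f [p c]]]]]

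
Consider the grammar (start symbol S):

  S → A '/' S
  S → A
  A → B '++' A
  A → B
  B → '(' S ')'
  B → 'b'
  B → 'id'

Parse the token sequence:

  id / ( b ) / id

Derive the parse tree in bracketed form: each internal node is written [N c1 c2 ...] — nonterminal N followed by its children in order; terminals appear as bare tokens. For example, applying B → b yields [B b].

S
A / S
B / S
id / S
id / A / S
id / B / S
id / ( S ) / S
id / ( A ) / S
id / ( B ) / S
id / ( b ) / S
id / ( b ) / A
id / ( b ) / B
id / ( b ) / id

[S [A [B id]] / [S [A [B ( [S [A [B b]]] )]] / [S [A [B id]]]]]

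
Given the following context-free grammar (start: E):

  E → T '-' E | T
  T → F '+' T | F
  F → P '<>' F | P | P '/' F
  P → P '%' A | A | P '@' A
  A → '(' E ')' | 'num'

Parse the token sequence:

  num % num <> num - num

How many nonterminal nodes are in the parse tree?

[E [T [F [P [P [A num]] % [A num]] <> [F [P [A num]]]]] - [E [T [F [P [A num]]]]]]

15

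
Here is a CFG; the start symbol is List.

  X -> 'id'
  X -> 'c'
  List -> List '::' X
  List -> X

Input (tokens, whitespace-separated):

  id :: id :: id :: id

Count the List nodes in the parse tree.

4

[List [List [List [List [X id]] :: [X id]] :: [X id]] :: [X id]]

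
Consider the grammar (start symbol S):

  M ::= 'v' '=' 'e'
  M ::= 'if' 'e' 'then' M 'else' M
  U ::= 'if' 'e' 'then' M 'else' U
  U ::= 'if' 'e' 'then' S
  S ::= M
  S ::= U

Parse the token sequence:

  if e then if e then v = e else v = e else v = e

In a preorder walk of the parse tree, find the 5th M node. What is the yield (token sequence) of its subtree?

v = e

[S [M if e then [M if e then [M v = e] else [M v = e]] else [M v = e]]]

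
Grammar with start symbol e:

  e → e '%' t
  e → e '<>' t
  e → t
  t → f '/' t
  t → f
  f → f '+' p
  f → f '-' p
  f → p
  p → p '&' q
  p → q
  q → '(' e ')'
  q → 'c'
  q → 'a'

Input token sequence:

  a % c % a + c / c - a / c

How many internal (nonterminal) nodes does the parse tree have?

[e [e [e [t [f [p [q a]]]]] % [t [f [p [q c]]]]] % [t [f [f [p [q a]]] + [p [q c]]] / [t [f [f [p [q c]]] - [p [q a]]] / [t [f [p [q c]]]]]]]

29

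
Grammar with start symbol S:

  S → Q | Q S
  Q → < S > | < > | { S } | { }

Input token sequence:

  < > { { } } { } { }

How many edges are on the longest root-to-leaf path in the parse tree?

5

[S [Q < >] [S [Q { [S [Q { }]] }] [S [Q { }] [S [Q { }]]]]]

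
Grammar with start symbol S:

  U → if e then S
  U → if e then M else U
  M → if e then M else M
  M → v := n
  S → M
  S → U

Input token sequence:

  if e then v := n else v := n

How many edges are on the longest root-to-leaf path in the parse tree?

[S [M if e then [M v := n] else [M v := n]]]

3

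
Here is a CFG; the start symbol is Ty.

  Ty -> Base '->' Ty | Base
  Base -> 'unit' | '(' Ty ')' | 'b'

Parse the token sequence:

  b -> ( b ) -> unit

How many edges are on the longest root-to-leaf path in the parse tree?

[Ty [Base b] -> [Ty [Base ( [Ty [Base b]] )] -> [Ty [Base unit]]]]

5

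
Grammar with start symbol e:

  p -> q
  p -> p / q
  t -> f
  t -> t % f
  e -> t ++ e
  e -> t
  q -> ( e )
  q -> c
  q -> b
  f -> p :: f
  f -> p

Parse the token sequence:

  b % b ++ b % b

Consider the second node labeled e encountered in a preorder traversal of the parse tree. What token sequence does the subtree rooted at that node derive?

[e [t [t [f [p [q b]]]] % [f [p [q b]]]] ++ [e [t [t [f [p [q b]]]] % [f [p [q b]]]]]]

b % b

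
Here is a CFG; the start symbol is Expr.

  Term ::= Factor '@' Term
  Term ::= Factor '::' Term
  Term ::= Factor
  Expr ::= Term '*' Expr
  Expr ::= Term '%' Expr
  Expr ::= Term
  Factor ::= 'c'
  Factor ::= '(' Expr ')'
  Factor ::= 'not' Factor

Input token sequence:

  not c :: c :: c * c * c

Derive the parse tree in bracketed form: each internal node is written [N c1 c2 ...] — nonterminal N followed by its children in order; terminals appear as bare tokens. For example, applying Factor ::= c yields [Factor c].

[Expr [Term [Factor not [Factor c]] :: [Term [Factor c] :: [Term [Factor c]]]] * [Expr [Term [Factor c]] * [Expr [Term [Factor c]]]]]

Expr
Term * Expr
Factor :: Term * Expr
not Factor :: Term * Expr
not c :: Term * Expr
not c :: Factor :: Term * Expr
not c :: c :: Term * Expr
not c :: c :: Factor * Expr
not c :: c :: c * Expr
not c :: c :: c * Term * Expr
not c :: c :: c * Factor * Expr
not c :: c :: c * c * Expr
not c :: c :: c * c * Term
not c :: c :: c * c * Factor
not c :: c :: c * c * c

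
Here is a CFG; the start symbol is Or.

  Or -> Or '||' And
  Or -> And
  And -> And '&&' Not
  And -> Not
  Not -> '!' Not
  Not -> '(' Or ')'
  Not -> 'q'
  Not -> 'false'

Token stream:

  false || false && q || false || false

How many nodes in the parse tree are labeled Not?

[Or [Or [Or [Or [And [Not false]]] || [And [And [Not false]] && [Not q]]] || [And [Not false]]] || [And [Not false]]]

5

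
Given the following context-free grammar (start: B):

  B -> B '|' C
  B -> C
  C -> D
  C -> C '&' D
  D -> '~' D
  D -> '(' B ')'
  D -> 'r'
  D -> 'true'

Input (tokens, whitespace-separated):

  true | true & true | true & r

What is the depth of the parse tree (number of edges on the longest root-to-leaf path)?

5

[B [B [B [C [D true]]] | [C [C [D true]] & [D true]]] | [C [C [D true]] & [D r]]]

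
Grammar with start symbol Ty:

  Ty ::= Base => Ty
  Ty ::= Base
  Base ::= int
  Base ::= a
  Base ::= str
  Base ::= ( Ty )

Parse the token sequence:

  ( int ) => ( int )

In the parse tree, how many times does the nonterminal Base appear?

[Ty [Base ( [Ty [Base int]] )] => [Ty [Base ( [Ty [Base int]] )]]]

4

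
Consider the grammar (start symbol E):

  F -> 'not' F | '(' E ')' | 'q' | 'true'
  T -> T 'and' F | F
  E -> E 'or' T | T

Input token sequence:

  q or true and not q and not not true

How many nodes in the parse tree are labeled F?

[E [E [T [F q]]] or [T [T [T [F true]] and [F not [F q]]] and [F not [F not [F true]]]]]

7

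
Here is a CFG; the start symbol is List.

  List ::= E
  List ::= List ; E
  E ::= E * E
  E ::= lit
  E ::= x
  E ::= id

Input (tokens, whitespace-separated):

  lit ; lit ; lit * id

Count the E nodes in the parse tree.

5

[List [List [List [E lit]] ; [E lit]] ; [E [E lit] * [E id]]]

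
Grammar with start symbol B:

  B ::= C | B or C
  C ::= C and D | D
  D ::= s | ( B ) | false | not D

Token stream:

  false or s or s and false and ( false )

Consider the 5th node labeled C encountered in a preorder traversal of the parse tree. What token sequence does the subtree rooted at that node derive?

[B [B [B [C [D false]]] or [C [D s]]] or [C [C [C [D s]] and [D false]] and [D ( [B [C [D false]]] )]]]

s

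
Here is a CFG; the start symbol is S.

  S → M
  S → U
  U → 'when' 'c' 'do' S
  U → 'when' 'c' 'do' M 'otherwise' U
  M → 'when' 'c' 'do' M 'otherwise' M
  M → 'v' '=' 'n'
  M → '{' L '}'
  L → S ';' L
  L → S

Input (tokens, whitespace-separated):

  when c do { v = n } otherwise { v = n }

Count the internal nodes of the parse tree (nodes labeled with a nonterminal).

10

[S [M when c do [M { [L [S [M v = n]]] }] otherwise [M { [L [S [M v = n]]] }]]]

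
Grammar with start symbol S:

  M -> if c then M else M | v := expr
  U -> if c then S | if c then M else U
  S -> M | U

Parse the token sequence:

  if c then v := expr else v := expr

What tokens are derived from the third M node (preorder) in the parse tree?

v := expr

[S [M if c then [M v := expr] else [M v := expr]]]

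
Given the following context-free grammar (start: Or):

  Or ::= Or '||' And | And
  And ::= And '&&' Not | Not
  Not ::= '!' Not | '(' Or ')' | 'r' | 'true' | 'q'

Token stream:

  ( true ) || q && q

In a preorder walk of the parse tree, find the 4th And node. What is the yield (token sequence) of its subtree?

q

[Or [Or [And [Not ( [Or [And [Not true]]] )]]] || [And [And [Not q]] && [Not q]]]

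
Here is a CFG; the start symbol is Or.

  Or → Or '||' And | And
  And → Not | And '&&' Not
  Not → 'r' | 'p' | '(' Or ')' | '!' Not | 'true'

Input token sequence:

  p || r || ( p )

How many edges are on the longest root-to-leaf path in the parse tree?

6

[Or [Or [Or [And [Not p]]] || [And [Not r]]] || [And [Not ( [Or [And [Not p]]] )]]]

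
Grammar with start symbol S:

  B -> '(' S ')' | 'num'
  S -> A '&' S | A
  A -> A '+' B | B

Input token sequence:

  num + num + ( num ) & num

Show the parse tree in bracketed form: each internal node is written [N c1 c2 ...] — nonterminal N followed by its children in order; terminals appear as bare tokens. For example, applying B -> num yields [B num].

[S [A [A [A [B num]] + [B num]] + [B ( [S [A [B num]]] )]] & [S [A [B num]]]]

S
A & S
A + B & S
A + B + B & S
B + B + B & S
num + B + B & S
num + num + B & S
num + num + ( S ) & S
num + num + ( A ) & S
num + num + ( B ) & S
num + num + ( num ) & S
num + num + ( num ) & A
num + num + ( num ) & B
num + num + ( num ) & num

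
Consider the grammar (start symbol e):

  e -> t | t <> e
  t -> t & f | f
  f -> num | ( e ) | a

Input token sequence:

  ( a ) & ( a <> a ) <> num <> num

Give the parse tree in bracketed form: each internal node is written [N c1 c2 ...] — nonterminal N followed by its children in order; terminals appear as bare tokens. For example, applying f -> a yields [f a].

[e [t [t [f ( [e [t [f a]]] )]] & [f ( [e [t [f a]] <> [e [t [f a]]]] )]] <> [e [t [f num]] <> [e [t [f num]]]]]

e
t <> e
t & f <> e
f & f <> e
( e ) & f <> e
( t ) & f <> e
( f ) & f <> e
( a ) & f <> e
( a ) & ( e ) <> e
( a ) & ( t <> e ) <> e
( a ) & ( f <> e ) <> e
( a ) & ( a <> e ) <> e
( a ) & ( a <> t ) <> e
( a ) & ( a <> f ) <> e
( a ) & ( a <> a ) <> e
( a ) & ( a <> a ) <> t <> e
( a ) & ( a <> a ) <> f <> e
( a ) & ( a <> a ) <> num <> e
( a ) & ( a <> a ) <> num <> t
( a ) & ( a <> a ) <> num <> f
( a ) & ( a <> a ) <> num <> num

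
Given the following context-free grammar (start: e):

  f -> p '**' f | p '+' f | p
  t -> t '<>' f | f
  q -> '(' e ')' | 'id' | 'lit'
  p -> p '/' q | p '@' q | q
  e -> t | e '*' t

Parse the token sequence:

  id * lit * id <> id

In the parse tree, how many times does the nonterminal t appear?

4

[e [e [e [t [f [p [q id]]]]] * [t [f [p [q lit]]]]] * [t [t [f [p [q id]]]] <> [f [p [q id]]]]]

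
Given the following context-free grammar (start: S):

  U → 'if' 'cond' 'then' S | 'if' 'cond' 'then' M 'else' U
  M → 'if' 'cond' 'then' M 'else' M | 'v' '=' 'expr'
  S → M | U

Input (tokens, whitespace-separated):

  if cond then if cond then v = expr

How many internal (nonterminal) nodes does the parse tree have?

6

[S [U if cond then [S [U if cond then [S [M v = expr]]]]]]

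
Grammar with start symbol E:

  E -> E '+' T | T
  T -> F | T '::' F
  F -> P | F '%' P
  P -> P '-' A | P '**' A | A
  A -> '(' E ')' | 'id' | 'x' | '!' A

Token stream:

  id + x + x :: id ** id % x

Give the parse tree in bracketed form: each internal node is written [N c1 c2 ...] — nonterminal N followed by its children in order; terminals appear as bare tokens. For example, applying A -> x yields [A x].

[E [E [E [T [F [P [A id]]]]] + [T [F [P [A x]]]]] + [T [T [F [P [A x]]]] :: [F [F [P [P [A id]] ** [A id]]] % [P [A x]]]]]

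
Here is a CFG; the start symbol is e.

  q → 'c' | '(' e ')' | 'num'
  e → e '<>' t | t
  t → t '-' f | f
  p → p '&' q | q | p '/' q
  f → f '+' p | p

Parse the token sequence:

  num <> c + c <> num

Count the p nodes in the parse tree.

4

[e [e [e [t [f [p [q num]]]]] <> [t [f [f [p [q c]]] + [p [q c]]]]] <> [t [f [p [q num]]]]]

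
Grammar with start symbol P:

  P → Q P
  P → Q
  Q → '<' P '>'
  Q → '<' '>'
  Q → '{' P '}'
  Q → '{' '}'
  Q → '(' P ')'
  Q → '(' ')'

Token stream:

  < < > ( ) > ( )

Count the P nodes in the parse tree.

[P [Q < [P [Q < >] [P [Q ( )]]] >] [P [Q ( )]]]

4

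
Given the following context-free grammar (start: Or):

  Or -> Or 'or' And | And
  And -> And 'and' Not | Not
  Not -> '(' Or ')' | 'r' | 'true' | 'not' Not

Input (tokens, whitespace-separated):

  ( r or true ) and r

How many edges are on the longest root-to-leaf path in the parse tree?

[Or [And [And [Not ( [Or [Or [And [Not r]]] or [And [Not true]]] )]] and [Not r]]]

8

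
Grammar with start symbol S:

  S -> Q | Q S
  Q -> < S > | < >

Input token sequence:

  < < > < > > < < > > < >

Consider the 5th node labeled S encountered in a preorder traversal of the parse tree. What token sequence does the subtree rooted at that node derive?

< >

[S [Q < [S [Q < >] [S [Q < >]]] >] [S [Q < [S [Q < >]] >] [S [Q < >]]]]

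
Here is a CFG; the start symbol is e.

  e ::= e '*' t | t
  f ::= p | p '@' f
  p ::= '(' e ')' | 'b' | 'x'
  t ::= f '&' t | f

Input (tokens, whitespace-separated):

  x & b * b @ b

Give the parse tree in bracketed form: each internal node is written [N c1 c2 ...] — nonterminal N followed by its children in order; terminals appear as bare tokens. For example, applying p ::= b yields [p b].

e
e * t
t * t
f & t * t
p & t * t
x & t * t
x & f * t
x & p * t
x & b * t
x & b * f
x & b * p @ f
x & b * b @ f
x & b * b @ p
x & b * b @ b

[e [e [t [f [p x]] & [t [f [p b]]]]] * [t [f [p b] @ [f [p b]]]]]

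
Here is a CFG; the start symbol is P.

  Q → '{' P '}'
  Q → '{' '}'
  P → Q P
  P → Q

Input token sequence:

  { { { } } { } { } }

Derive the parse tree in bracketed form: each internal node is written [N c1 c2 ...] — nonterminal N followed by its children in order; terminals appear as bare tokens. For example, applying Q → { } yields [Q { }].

P
Q
{ P }
{ Q P }
{ { P } P }
{ { Q } P }
{ { { } } P }
{ { { } } Q P }
{ { { } } { } P }
{ { { } } { } Q }
{ { { } } { } { } }

[P [Q { [P [Q { [P [Q { }]] }] [P [Q { }] [P [Q { }]]]] }]]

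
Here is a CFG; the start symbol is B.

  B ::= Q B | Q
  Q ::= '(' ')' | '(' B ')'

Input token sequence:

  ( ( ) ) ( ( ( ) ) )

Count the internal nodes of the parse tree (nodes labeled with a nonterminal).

[B [Q ( [B [Q ( )]] )] [B [Q ( [B [Q ( [B [Q ( )]] )]] )]]]

10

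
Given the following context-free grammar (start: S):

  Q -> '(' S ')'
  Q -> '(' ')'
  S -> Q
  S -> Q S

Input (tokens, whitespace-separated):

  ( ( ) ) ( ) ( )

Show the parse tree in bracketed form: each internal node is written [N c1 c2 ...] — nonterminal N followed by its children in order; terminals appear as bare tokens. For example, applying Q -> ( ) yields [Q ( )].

S
Q S
( S ) S
( Q ) S
( ( ) ) S
( ( ) ) Q S
( ( ) ) ( ) S
( ( ) ) ( ) Q
( ( ) ) ( ) ( )

[S [Q ( [S [Q ( )]] )] [S [Q ( )] [S [Q ( )]]]]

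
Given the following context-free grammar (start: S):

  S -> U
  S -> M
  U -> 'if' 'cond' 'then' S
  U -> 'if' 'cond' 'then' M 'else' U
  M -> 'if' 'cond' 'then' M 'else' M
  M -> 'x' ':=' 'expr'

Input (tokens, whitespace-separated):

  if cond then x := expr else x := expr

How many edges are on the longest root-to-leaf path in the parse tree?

3

[S [M if cond then [M x := expr] else [M x := expr]]]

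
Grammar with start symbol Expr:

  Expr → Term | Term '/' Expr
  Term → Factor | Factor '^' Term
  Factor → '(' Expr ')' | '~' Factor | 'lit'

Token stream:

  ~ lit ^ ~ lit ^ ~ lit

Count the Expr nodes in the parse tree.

[Expr [Term [Factor ~ [Factor lit]] ^ [Term [Factor ~ [Factor lit]] ^ [Term [Factor ~ [Factor lit]]]]]]

1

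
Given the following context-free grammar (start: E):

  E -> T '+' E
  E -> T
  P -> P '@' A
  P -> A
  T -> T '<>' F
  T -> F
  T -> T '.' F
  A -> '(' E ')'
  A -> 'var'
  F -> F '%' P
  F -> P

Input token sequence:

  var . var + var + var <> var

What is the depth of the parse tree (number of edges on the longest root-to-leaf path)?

[E [T [T [F [P [A var]]]] . [F [P [A var]]]] + [E [T [F [P [A var]]]] + [E [T [T [F [P [A var]]]] <> [F [P [A var]]]]]]]

8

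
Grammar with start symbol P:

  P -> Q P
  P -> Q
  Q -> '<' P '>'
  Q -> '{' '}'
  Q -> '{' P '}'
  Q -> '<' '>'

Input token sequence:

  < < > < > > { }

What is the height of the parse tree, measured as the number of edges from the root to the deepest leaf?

5

[P [Q < [P [Q < >] [P [Q < >]]] >] [P [Q { }]]]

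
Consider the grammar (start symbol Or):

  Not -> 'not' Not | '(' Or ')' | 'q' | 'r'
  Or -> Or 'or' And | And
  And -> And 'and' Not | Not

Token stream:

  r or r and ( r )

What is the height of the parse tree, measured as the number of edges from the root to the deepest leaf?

[Or [Or [And [Not r]]] or [And [And [Not r]] and [Not ( [Or [And [Not r]]] )]]]

6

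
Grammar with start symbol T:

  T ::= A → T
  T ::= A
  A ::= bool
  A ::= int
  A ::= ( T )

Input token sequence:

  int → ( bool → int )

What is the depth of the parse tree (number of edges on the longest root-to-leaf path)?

[T [A int] → [T [A ( [T [A bool] → [T [A int]]] )]]]

6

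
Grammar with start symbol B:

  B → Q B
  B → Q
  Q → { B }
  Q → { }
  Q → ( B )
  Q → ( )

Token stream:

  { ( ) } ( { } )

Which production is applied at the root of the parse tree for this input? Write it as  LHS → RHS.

[B [Q { [B [Q ( )]] }] [B [Q ( [B [Q { }]] )]]]

B → Q B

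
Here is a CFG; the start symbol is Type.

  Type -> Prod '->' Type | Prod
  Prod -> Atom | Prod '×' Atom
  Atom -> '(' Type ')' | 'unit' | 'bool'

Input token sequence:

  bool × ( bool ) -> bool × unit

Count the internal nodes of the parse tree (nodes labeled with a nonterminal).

[Type [Prod [Prod [Atom bool]] × [Atom ( [Type [Prod [Atom bool]]] )]] -> [Type [Prod [Prod [Atom bool]] × [Atom unit]]]]

13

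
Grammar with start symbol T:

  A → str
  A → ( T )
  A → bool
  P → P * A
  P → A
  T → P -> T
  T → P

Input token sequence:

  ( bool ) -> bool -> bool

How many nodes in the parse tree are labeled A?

[T [P [A ( [T [P [A bool]]] )]] -> [T [P [A bool]] -> [T [P [A bool]]]]]

4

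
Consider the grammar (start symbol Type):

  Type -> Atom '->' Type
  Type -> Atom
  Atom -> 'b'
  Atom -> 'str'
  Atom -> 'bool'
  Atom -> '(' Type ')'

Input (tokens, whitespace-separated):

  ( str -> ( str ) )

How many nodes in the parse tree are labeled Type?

[Type [Atom ( [Type [Atom str] -> [Type [Atom ( [Type [Atom str]] )]]] )]]

4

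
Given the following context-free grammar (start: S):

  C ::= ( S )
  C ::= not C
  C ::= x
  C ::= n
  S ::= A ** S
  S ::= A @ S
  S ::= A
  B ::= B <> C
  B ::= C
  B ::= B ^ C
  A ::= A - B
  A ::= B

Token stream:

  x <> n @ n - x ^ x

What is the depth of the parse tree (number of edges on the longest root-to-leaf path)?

6

[S [A [B [B [C x]] <> [C n]]] @ [S [A [A [B [C n]]] - [B [B [C x]] ^ [C x]]]]]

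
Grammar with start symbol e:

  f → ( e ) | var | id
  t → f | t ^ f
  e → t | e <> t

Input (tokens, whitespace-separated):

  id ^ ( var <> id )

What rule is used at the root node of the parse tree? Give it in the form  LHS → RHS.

e → t

[e [t [t [f id]] ^ [f ( [e [e [t [f var]]] <> [t [f id]]] )]]]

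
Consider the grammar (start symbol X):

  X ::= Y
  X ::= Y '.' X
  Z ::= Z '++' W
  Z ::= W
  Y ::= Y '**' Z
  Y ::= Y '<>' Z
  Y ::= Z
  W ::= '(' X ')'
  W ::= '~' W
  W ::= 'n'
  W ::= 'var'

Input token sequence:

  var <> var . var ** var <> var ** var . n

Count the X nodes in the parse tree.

[X [Y [Y [Z [W var]]] <> [Z [W var]]] . [X [Y [Y [Y [Y [Z [W var]]] ** [Z [W var]]] <> [Z [W var]]] ** [Z [W var]]] . [X [Y [Z [W n]]]]]]

3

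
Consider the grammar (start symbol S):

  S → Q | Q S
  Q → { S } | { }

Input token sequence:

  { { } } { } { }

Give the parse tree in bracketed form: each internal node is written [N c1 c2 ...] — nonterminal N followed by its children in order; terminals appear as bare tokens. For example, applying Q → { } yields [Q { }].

S
Q S
{ S } S
{ Q } S
{ { } } S
{ { } } Q S
{ { } } { } S
{ { } } { } Q
{ { } } { } { }

[S [Q { [S [Q { }]] }] [S [Q { }] [S [Q { }]]]]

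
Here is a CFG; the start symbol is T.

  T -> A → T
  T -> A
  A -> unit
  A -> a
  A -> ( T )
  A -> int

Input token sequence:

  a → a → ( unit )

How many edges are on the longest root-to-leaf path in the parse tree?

[T [A a] → [T [A a] → [T [A ( [T [A unit]] )]]]]

6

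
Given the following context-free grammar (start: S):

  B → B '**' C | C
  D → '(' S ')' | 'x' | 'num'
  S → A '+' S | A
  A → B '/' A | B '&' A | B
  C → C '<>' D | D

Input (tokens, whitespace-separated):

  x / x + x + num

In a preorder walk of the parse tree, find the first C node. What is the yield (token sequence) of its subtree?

[S [A [B [C [D x]]] / [A [B [C [D x]]]]] + [S [A [B [C [D x]]]] + [S [A [B [C [D num]]]]]]]

x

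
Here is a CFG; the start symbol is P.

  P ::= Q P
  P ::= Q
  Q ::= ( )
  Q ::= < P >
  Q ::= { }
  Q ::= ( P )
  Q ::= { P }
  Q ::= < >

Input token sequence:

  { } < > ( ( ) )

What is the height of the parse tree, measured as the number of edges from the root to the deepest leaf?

6

[P [Q { }] [P [Q < >] [P [Q ( [P [Q ( )]] )]]]]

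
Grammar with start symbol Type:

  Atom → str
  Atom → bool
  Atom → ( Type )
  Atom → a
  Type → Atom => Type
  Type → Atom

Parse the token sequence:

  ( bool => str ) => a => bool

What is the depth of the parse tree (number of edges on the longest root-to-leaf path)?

5

[Type [Atom ( [Type [Atom bool] => [Type [Atom str]]] )] => [Type [Atom a] => [Type [Atom bool]]]]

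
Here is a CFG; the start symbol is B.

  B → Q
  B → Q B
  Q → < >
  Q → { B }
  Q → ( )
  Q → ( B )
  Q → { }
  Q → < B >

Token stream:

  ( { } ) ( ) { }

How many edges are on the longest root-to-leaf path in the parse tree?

[B [Q ( [B [Q { }]] )] [B [Q ( )] [B [Q { }]]]]

4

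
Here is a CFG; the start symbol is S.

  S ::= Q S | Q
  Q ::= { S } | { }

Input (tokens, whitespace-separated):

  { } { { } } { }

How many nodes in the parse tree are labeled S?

4

[S [Q { }] [S [Q { [S [Q { }]] }] [S [Q { }]]]]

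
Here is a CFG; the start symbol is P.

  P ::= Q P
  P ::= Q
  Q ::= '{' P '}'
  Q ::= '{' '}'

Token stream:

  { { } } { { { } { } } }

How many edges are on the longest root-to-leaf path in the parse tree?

[P [Q { [P [Q { }]] }] [P [Q { [P [Q { [P [Q { }] [P [Q { }]]] }]] }]]]

8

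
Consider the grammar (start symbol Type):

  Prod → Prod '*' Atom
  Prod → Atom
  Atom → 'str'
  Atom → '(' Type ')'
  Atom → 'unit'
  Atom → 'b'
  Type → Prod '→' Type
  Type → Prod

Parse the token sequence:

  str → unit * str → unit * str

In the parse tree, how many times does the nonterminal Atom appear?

5

[Type [Prod [Atom str]] → [Type [Prod [Prod [Atom unit]] * [Atom str]] → [Type [Prod [Prod [Atom unit]] * [Atom str]]]]]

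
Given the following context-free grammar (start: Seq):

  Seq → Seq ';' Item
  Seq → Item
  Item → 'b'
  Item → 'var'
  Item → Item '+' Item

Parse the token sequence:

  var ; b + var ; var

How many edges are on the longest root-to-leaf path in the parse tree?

4

[Seq [Seq [Seq [Item var]] ; [Item [Item b] + [Item var]]] ; [Item var]]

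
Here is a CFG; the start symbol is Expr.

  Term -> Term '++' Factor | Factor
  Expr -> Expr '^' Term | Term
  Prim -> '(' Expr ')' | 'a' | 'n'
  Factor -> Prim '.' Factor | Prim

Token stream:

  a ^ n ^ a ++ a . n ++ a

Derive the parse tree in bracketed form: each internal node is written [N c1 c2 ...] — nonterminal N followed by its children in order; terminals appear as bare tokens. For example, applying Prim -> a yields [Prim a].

[Expr [Expr [Expr [Term [Factor [Prim a]]]] ^ [Term [Factor [Prim n]]]] ^ [Term [Term [Term [Factor [Prim a]]] ++ [Factor [Prim a] . [Factor [Prim n]]]] ++ [Factor [Prim a]]]]

Expr
Expr ^ Term
Expr ^ Term ^ Term
Term ^ Term ^ Term
Factor ^ Term ^ Term
Prim ^ Term ^ Term
a ^ Term ^ Term
a ^ Factor ^ Term
a ^ Prim ^ Term
a ^ n ^ Term
a ^ n ^ Term ++ Factor
a ^ n ^ Term ++ Factor ++ Factor
a ^ n ^ Factor ++ Factor ++ Factor
a ^ n ^ Prim ++ Factor ++ Factor
a ^ n ^ a ++ Factor ++ Factor
a ^ n ^ a ++ Prim . Factor ++ Factor
a ^ n ^ a ++ a . Factor ++ Factor
a ^ n ^ a ++ a . Prim ++ Factor
a ^ n ^ a ++ a . n ++ Factor
a ^ n ^ a ++ a . n ++ Prim
a ^ n ^ a ++ a . n ++ a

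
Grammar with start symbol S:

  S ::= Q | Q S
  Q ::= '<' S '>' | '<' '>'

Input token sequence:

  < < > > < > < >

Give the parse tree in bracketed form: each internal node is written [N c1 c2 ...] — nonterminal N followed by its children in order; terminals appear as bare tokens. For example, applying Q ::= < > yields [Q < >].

[S [Q < [S [Q < >]] >] [S [Q < >] [S [Q < >]]]]

S
Q S
< S > S
< Q > S
< < > > S
< < > > Q S
< < > > < > S
< < > > < > Q
< < > > < > < >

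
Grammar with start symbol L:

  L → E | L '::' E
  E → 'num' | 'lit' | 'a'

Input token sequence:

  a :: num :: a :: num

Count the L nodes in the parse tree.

[L [L [L [L [E a]] :: [E num]] :: [E a]] :: [E num]]

4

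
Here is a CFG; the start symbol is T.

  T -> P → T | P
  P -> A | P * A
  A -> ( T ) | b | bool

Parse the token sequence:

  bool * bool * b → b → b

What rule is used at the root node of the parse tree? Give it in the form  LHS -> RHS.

T -> P → T

[T [P [P [P [A bool]] * [A bool]] * [A b]] → [T [P [A b]] → [T [P [A b]]]]]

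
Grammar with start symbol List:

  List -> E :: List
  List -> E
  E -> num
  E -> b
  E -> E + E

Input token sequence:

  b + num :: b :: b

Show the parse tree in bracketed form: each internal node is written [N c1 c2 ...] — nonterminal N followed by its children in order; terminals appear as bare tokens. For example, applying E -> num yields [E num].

[List [E [E b] + [E num]] :: [List [E b] :: [List [E b]]]]

List
E :: List
E + E :: List
b + E :: List
b + num :: List
b + num :: E :: List
b + num :: b :: List
b + num :: b :: E
b + num :: b :: b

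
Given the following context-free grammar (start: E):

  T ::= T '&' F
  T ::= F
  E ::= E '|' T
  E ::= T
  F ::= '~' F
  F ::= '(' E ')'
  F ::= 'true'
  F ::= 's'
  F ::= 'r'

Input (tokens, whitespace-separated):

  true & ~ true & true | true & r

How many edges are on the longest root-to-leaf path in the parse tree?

6

[E [E [T [T [T [F true]] & [F ~ [F true]]] & [F true]]] | [T [T [F true]] & [F r]]]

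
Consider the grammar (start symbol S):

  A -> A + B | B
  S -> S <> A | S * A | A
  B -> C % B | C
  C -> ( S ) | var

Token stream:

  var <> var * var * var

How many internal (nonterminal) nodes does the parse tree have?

16

[S [S [S [S [A [B [C var]]]] <> [A [B [C var]]]] * [A [B [C var]]]] * [A [B [C var]]]]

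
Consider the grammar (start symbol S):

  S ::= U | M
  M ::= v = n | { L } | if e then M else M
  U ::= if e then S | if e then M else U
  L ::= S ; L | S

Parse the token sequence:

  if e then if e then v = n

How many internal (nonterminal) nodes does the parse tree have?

[S [U if e then [S [U if e then [S [M v = n]]]]]]

6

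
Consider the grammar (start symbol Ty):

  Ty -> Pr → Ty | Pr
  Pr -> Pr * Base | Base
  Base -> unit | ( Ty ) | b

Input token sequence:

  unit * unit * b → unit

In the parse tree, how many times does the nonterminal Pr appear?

[Ty [Pr [Pr [Pr [Base unit]] * [Base unit]] * [Base b]] → [Ty [Pr [Base unit]]]]

4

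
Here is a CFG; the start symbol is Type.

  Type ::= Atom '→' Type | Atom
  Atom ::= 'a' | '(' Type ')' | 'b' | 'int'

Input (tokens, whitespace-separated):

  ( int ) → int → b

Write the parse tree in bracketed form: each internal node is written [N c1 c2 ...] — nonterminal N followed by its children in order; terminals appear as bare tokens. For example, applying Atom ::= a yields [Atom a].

[Type [Atom ( [Type [Atom int]] )] → [Type [Atom int] → [Type [Atom b]]]]

Type
Atom → Type
( Type ) → Type
( Atom ) → Type
( int ) → Type
( int ) → Atom → Type
( int ) → int → Type
( int ) → int → Atom
( int ) → int → b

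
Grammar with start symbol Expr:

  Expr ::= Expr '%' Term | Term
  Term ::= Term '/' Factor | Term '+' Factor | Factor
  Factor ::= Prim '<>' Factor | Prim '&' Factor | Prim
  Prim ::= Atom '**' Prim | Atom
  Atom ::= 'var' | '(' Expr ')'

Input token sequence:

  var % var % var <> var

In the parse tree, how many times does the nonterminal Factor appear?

[Expr [Expr [Expr [Term [Factor [Prim [Atom var]]]]] % [Term [Factor [Prim [Atom var]]]]] % [Term [Factor [Prim [Atom var]] <> [Factor [Prim [Atom var]]]]]]

4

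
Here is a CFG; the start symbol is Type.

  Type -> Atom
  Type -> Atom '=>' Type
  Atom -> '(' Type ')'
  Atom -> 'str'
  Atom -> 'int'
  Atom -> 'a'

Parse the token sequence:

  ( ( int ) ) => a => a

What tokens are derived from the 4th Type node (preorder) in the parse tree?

a => a

[Type [Atom ( [Type [Atom ( [Type [Atom int]] )]] )] => [Type [Atom a] => [Type [Atom a]]]]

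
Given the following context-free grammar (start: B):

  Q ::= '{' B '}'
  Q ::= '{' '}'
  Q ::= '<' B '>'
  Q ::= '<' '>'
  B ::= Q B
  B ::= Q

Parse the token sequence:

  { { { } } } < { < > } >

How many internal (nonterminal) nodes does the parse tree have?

12

[B [Q { [B [Q { [B [Q { }]] }]] }] [B [Q < [B [Q { [B [Q < >]] }]] >]]]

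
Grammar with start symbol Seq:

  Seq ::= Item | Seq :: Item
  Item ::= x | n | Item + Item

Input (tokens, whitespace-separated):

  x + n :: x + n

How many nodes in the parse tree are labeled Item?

6

[Seq [Seq [Item [Item x] + [Item n]]] :: [Item [Item x] + [Item n]]]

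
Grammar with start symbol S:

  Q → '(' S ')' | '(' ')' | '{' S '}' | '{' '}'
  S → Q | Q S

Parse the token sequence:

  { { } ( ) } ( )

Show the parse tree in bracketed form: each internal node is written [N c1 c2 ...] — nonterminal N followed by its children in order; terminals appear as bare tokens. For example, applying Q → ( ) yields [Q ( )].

S
Q S
{ S } S
{ Q S } S
{ { } S } S
{ { } Q } S
{ { } ( ) } S
{ { } ( ) } Q
{ { } ( ) } ( )

[S [Q { [S [Q { }] [S [Q ( )]]] }] [S [Q ( )]]]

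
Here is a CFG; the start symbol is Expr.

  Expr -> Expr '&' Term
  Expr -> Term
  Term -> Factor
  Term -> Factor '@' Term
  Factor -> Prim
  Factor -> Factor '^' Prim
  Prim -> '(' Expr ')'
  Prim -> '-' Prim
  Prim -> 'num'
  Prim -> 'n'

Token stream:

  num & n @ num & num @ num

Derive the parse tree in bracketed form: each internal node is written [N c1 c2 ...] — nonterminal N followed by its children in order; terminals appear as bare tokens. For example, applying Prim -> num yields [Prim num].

Expr
Expr & Term
Expr & Term & Term
Term & Term & Term
Factor & Term & Term
Prim & Term & Term
num & Term & Term
num & Factor @ Term & Term
num & Prim @ Term & Term
num & n @ Term & Term
num & n @ Factor & Term
num & n @ Prim & Term
num & n @ num & Term
num & n @ num & Factor @ Term
num & n @ num & Prim @ Term
num & n @ num & num @ Term
num & n @ num & num @ Factor
num & n @ num & num @ Prim
num & n @ num & num @ num

[Expr [Expr [Expr [Term [Factor [Prim num]]]] & [Term [Factor [Prim n]] @ [Term [Factor [Prim num]]]]] & [Term [Factor [Prim num]] @ [Term [Factor [Prim num]]]]]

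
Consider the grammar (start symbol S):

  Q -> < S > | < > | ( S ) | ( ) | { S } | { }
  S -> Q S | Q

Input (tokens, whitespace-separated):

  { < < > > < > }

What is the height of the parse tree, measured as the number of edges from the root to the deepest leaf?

[S [Q { [S [Q < [S [Q < >]] >] [S [Q < >]]] }]]

6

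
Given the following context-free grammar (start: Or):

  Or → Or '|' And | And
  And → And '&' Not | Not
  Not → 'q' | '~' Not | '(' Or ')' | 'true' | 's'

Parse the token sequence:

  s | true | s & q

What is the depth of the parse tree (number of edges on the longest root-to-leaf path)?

5

[Or [Or [Or [And [Not s]]] | [And [Not true]]] | [And [And [Not s]] & [Not q]]]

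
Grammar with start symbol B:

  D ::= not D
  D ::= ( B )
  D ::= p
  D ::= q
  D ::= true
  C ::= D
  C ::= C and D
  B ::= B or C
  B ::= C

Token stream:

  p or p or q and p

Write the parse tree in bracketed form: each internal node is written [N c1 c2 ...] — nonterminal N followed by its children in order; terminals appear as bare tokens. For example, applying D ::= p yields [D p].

[B [B [B [C [D p]]] or [C [D p]]] or [C [C [D q]] and [D p]]]

B
B or C
B or C or C
C or C or C
D or C or C
p or C or C
p or D or C
p or p or C
p or p or C and D
p or p or D and D
p or p or q and D
p or p or q and p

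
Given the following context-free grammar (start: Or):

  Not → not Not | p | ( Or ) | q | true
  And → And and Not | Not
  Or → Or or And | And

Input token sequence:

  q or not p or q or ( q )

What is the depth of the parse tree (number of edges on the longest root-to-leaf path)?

6

[Or [Or [Or [Or [And [Not q]]] or [And [Not not [Not p]]]] or [And [Not q]]] or [And [Not ( [Or [And [Not q]]] )]]]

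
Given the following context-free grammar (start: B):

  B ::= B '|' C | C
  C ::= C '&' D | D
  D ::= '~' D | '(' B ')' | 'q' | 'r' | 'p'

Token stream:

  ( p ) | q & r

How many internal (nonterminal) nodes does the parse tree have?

11

[B [B [C [D ( [B [C [D p]]] )]]] | [C [C [D q]] & [D r]]]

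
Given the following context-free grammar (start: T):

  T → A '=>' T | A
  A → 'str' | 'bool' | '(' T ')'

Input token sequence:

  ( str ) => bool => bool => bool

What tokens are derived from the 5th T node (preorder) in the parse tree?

bool

[T [A ( [T [A str]] )] => [T [A bool] => [T [A bool] => [T [A bool]]]]]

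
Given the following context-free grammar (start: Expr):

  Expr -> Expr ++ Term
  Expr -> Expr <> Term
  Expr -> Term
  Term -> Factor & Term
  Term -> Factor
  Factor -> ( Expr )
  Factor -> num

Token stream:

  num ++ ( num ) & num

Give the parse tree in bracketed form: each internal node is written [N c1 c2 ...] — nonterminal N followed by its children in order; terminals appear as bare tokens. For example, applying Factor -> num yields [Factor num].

[Expr [Expr [Term [Factor num]]] ++ [Term [Factor ( [Expr [Term [Factor num]]] )] & [Term [Factor num]]]]

Expr
Expr ++ Term
Term ++ Term
Factor ++ Term
num ++ Term
num ++ Factor & Term
num ++ ( Expr ) & Term
num ++ ( Term ) & Term
num ++ ( Factor ) & Term
num ++ ( num ) & Term
num ++ ( num ) & Factor
num ++ ( num ) & num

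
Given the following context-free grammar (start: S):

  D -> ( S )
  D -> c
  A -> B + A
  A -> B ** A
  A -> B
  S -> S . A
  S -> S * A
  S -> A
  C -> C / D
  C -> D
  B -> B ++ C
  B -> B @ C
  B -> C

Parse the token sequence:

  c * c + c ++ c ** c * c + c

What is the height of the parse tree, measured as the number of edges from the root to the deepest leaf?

8

[S [S [S [A [B [C [D c]]]]] * [A [B [C [D c]]] + [A [B [B [C [D c]]] ++ [C [D c]]] ** [A [B [C [D c]]]]]]] * [A [B [C [D c]]] + [A [B [C [D c]]]]]]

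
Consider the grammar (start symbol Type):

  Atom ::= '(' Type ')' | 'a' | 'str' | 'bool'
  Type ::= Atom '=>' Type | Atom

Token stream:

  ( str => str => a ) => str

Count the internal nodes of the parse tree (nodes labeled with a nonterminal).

10

[Type [Atom ( [Type [Atom str] => [Type [Atom str] => [Type [Atom a]]]] )] => [Type [Atom str]]]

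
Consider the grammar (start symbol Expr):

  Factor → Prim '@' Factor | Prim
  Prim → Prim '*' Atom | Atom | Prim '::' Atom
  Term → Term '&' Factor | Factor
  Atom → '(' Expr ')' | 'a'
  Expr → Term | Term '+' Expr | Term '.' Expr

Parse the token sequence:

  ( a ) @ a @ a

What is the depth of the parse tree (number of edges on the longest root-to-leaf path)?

10

[Expr [Term [Factor [Prim [Atom ( [Expr [Term [Factor [Prim [Atom a]]]]] )]] @ [Factor [Prim [Atom a]] @ [Factor [Prim [Atom a]]]]]]]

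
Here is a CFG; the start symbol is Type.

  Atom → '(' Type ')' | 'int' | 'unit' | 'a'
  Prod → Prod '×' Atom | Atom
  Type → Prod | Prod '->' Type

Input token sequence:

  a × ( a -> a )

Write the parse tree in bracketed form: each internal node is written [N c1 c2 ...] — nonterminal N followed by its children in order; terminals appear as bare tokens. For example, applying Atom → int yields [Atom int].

Type
Prod
Prod × Atom
Atom × Atom
a × Atom
a × ( Type )
a × ( Prod -> Type )
a × ( Atom -> Type )
a × ( a -> Type )
a × ( a -> Prod )
a × ( a -> Atom )
a × ( a -> a )

[Type [Prod [Prod [Atom a]] × [Atom ( [Type [Prod [Atom a]] -> [Type [Prod [Atom a]]]] )]]]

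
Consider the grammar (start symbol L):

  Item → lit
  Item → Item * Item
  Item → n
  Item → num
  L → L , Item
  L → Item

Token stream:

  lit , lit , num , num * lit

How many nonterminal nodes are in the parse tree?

10

[L [L [L [L [Item lit]] , [Item lit]] , [Item num]] , [Item [Item num] * [Item lit]]]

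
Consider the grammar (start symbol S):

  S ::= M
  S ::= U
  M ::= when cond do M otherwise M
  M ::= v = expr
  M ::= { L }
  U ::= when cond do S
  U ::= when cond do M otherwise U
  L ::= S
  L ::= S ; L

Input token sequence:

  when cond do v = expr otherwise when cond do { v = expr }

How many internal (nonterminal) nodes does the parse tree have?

9

[S [U when cond do [M v = expr] otherwise [U when cond do [S [M { [L [S [M v = expr]]] }]]]]]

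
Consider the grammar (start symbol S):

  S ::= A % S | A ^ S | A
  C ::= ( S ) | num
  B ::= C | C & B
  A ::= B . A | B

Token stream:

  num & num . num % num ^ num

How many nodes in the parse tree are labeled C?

5

[S [A [B [C num] & [B [C num]]] . [A [B [C num]]]] % [S [A [B [C num]]] ^ [S [A [B [C num]]]]]]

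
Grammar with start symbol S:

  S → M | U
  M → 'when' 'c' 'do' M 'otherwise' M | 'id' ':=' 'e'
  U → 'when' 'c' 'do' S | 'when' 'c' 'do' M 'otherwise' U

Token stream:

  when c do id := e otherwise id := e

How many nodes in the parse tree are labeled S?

1

[S [M when c do [M id := e] otherwise [M id := e]]]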